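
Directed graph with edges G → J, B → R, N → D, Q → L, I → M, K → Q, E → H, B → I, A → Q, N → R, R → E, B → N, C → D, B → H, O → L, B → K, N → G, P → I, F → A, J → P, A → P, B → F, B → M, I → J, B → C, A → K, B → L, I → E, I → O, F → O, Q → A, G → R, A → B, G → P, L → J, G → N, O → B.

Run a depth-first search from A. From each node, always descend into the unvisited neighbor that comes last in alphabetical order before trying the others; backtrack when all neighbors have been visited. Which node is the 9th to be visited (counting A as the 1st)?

Visit A
A → Q
Q → L
L → J
J → P
P → I
I → O
O → B
B → R
R → E
E → H
B → N
N → G
N → D
B → M
B → K
B → F
B → C

Visit order: A, Q, L, J, P, I, O, B, R, E, H, N, G, D, M, K, F, C

R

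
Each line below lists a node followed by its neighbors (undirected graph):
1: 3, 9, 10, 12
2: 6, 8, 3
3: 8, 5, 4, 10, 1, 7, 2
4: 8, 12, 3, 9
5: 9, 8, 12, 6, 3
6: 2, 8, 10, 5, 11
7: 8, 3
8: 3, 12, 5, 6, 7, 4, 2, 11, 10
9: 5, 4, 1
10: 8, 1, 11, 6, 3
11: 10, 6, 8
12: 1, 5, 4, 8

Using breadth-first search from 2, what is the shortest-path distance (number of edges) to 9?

Level 0: 2
Level 1: 3, 6, 8
Level 2: 1, 4, 5, 7, 10, 11, 12
Level 3: 9
9 first appears at level 3.

3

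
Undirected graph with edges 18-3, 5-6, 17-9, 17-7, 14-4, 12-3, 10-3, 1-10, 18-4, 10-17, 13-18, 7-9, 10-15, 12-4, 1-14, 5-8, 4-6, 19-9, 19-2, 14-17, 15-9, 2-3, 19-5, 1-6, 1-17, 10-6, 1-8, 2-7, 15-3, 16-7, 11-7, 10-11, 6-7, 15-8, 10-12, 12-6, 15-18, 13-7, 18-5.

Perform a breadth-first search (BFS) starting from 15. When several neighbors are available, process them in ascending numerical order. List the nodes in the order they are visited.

15, 3, 8, 9, 10, 18, 2, 12, 1, 5, 7, 17, 19, 6, 11, 4, 13, 14, 16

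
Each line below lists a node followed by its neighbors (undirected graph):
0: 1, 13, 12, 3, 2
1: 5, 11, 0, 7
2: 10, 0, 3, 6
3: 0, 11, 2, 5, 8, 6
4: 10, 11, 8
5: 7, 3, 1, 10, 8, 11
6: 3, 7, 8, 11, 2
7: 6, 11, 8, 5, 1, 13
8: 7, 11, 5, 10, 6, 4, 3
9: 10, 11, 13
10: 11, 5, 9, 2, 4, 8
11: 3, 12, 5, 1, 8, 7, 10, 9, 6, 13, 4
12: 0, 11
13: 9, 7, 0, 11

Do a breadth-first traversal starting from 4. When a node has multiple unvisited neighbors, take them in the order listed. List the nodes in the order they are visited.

Visit 4; enqueue 10, 11, 8 → queue [10, 11, 8]
Visit 10; enqueue 5, 9, 2 → queue [11, 8, 5, 9, 2]
Visit 11; enqueue 3, 12, 1, 7, 6, 13 → queue [8, 5, 9, 2, 3, 12, 1, 7, 6, 13]
Visit 8 → queue [5, 9, 2, 3, 12, 1, 7, 6, 13]
Visit 5 → queue [9, 2, 3, 12, 1, 7, 6, 13]
Visit 9 → queue [2, 3, 12, 1, 7, 6, 13]
Visit 2; enqueue 0 → queue [3, 12, 1, 7, 6, 13, 0]
Visit 3 → queue [12, 1, 7, 6, 13, 0]
Visit 12 → queue [1, 7, 6, 13, 0]
Visit 1 → queue [7, 6, 13, 0]
Visit 7 → queue [6, 13, 0]
Visit 6 → queue [13, 0]
Visit 13 → queue [0]
Visit 0 → queue []

4, 10, 11, 8, 5, 9, 2, 3, 12, 1, 7, 6, 13, 0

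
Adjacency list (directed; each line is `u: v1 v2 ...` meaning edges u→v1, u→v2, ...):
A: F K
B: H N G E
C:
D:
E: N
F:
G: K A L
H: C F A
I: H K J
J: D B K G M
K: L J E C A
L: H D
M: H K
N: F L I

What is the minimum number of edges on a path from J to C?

Level 0: J
Level 1: B, D, G, K, M
Level 2: A, C, E, H, L, N
Level 3: F, I
C first appears at level 2.

2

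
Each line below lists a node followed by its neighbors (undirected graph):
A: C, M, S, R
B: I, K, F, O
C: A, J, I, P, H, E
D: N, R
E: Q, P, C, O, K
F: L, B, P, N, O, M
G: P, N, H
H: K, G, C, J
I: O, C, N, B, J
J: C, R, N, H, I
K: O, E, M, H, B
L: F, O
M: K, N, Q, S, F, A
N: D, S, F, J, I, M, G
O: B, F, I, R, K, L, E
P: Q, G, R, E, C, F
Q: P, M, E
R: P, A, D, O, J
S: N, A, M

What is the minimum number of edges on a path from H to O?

2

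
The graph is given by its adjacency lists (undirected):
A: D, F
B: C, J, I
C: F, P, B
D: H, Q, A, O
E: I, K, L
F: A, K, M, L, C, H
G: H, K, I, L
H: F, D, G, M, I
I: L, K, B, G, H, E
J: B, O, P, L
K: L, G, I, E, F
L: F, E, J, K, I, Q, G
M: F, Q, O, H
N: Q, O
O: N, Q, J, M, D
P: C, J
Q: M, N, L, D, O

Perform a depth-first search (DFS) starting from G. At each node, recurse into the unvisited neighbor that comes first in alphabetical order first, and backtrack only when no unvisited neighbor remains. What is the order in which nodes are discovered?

G -> H -> D -> A -> F -> C -> B -> I -> E -> K -> L -> J -> O -> M -> Q -> N -> P

Visit G
G → H
H → D
D → A
A → F
F → C
C → B
B → I
I → E
E → K
K → L
L → J
J → O
O → M
M → Q
Q → N
J → P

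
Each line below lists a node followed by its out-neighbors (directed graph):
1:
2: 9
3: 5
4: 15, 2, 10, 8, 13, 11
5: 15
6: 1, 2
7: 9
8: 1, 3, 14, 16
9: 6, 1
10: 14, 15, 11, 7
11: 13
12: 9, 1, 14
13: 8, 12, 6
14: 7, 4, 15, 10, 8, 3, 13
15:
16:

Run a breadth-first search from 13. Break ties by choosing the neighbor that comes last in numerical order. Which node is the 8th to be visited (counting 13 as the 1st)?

Visit 13; enqueue 12, 8, 6 → queue [12, 8, 6]
Visit 12; enqueue 14, 9, 1 → queue [8, 6, 14, 9, 1]
Visit 8; enqueue 16, 3 → queue [6, 14, 9, 1, 16, 3]
Visit 6; enqueue 2 → queue [14, 9, 1, 16, 3, 2]
Visit 14; enqueue 15, 10, 7, 4 → queue [9, 1, 16, 3, 2, 15, 10, 7, 4]
Visit 9 → queue [1, 16, 3, 2, 15, 10, 7, 4]
Visit 1 → queue [16, 3, 2, 15, 10, 7, 4]
Visit 16 → queue [3, 2, 15, 10, 7, 4]
Visit 3; enqueue 5 → queue [2, 15, 10, 7, 4, 5]
Visit 2 → queue [15, 10, 7, 4, 5]
Visit 15 → queue [10, 7, 4, 5]
Visit 10; enqueue 11 → queue [7, 4, 5, 11]
Visit 7 → queue [4, 5, 11]
Visit 4 → queue [5, 11]
Visit 5 → queue [11]
Visit 11 → queue []

Visit order: 13, 12, 8, 6, 14, 9, 1, 16, 3, 2, 15, 10, 7, 4, 5, 11

16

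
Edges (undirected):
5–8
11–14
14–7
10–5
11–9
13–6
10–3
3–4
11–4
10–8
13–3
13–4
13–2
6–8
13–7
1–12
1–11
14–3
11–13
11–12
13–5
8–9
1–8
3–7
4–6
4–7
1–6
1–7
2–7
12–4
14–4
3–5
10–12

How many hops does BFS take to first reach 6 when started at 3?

Level 0: 3
Level 1: 4, 5, 7, 10, 13, 14
Level 2: 1, 2, 6, 8, 11, 12
Level 3: 9
6 first appears at level 2.

2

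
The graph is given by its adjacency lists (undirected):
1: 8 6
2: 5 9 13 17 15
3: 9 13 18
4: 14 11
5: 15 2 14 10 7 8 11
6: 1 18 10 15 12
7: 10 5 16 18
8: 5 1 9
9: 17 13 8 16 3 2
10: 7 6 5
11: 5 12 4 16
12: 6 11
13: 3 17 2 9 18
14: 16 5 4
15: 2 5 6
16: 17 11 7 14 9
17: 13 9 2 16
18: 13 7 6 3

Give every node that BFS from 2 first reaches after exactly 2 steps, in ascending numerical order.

3, 6, 7, 8, 10, 11, 14, 16, 18

Level 0: 2
Level 1: 5, 9, 13, 15, 17
Level 2: 3, 6, 7, 8, 10, 11, 14, 16, 18
Level 3: 1, 4, 12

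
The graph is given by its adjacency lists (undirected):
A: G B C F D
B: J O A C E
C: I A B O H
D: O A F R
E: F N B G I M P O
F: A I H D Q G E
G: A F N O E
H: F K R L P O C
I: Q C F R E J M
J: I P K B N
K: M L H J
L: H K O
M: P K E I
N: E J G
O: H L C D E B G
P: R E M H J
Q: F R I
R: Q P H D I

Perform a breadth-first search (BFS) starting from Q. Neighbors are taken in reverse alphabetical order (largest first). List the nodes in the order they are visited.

Q -> R -> I -> F -> P -> H -> D -> M -> J -> E -> C -> G -> A -> O -> L -> K -> N -> B

Visit Q; enqueue R, I, F → queue [R, I, F]
Visit R; enqueue P, H, D → queue [I, F, P, H, D]
Visit I; enqueue M, J, E, C → queue [F, P, H, D, M, J, E, C]
Visit F; enqueue G, A → queue [P, H, D, M, J, E, C, G, A]
Visit P → queue [H, D, M, J, E, C, G, A]
Visit H; enqueue O, L, K → queue [D, M, J, E, C, G, A, O, L, K]
Visit D → queue [M, J, E, C, G, A, O, L, K]
Visit M → queue [J, E, C, G, A, O, L, K]
Visit J; enqueue N, B → queue [E, C, G, A, O, L, K, N, B]
Visit E → queue [C, G, A, O, L, K, N, B]
Visit C → queue [G, A, O, L, K, N, B]
Visit G → queue [A, O, L, K, N, B]
Visit A → queue [O, L, K, N, B]
Visit O → queue [L, K, N, B]
Visit L → queue [K, N, B]
Visit K → queue [N, B]
Visit N → queue [B]
Visit B → queue []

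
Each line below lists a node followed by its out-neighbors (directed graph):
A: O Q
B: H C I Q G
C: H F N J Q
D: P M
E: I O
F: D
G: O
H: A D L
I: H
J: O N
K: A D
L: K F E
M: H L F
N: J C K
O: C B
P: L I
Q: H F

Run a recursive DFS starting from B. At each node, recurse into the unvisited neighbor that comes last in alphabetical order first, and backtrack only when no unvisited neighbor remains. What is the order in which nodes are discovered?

B Q H L K D P I M F A O C N J E G

Visit B
B → Q
Q → H
H → L
L → K
K → D
D → P
P → I
D → M
M → F
K → A
A → O
O → C
C → N
N → J
L → E
B → G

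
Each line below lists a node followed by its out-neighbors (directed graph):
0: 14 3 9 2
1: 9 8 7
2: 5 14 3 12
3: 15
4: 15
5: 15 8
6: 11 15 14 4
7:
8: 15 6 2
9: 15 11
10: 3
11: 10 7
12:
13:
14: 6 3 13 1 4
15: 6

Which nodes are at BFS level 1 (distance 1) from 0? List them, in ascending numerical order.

Level 0: 0
Level 1: 2, 3, 9, 14
Level 2: 1, 4, 5, 6, 11, 12, 13, 15
Level 3: 7, 8, 10

2, 3, 9, 14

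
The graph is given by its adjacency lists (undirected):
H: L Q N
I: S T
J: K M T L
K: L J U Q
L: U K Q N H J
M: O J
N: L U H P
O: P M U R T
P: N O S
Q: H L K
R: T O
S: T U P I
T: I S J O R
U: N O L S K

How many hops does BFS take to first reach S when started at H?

Level 0: H
Level 1: L, N, Q
Level 2: J, K, P, U
Level 3: M, O, S, T
Level 4: I, R
S first appears at level 3.

3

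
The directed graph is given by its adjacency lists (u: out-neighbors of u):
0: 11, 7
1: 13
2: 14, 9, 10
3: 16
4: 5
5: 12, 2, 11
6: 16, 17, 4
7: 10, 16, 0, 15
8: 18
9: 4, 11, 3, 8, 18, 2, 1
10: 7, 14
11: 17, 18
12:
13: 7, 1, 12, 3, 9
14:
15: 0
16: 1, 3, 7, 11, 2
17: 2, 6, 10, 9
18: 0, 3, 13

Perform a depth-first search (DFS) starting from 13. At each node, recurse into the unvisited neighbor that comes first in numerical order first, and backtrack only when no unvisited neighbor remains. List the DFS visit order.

13, 1, 3, 16, 2, 9, 4, 5, 11, 17, 6, 10, 7, 0, 15, 14, 18, 12, 8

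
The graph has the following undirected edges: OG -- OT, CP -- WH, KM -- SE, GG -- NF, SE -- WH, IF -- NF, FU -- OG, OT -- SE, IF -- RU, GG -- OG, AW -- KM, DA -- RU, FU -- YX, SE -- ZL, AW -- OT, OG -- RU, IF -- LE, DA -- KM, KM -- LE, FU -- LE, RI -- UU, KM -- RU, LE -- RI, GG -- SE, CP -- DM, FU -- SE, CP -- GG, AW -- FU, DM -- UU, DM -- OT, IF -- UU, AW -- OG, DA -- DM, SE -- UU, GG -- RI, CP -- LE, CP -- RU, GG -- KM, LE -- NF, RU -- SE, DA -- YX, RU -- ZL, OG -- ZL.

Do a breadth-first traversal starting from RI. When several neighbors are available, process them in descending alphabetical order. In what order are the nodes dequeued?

RI, UU, LE, GG, SE, IF, DM, NF, KM, FU, CP, OG, ZL, WH, RU, OT, DA, AW, YX

Visit RI; enqueue UU, LE, GG → queue [UU, LE, GG]
Visit UU; enqueue SE, IF, DM → queue [LE, GG, SE, IF, DM]
Visit LE; enqueue NF, KM, FU, CP → queue [GG, SE, IF, DM, NF, KM, FU, CP]
Visit GG; enqueue OG → queue [SE, IF, DM, NF, KM, FU, CP, OG]
Visit SE; enqueue ZL, WH, RU, OT → queue [IF, DM, NF, KM, FU, CP, OG, ZL, WH, RU, OT]
Visit IF → queue [DM, NF, KM, FU, CP, OG, ZL, WH, RU, OT]
Visit DM; enqueue DA → queue [NF, KM, FU, CP, OG, ZL, WH, RU, OT, DA]
Visit NF → queue [KM, FU, CP, OG, ZL, WH, RU, OT, DA]
Visit KM; enqueue AW → queue [FU, CP, OG, ZL, WH, RU, OT, DA, AW]
Visit FU; enqueue YX → queue [CP, OG, ZL, WH, RU, OT, DA, AW, YX]
Visit CP → queue [OG, ZL, WH, RU, OT, DA, AW, YX]
Visit OG → queue [ZL, WH, RU, OT, DA, AW, YX]
Visit ZL → queue [WH, RU, OT, DA, AW, YX]
Visit WH → queue [RU, OT, DA, AW, YX]
Visit RU → queue [OT, DA, AW, YX]
Visit OT → queue [DA, AW, YX]
Visit DA → queue [AW, YX]
Visit AW → queue [YX]
Visit YX → queue []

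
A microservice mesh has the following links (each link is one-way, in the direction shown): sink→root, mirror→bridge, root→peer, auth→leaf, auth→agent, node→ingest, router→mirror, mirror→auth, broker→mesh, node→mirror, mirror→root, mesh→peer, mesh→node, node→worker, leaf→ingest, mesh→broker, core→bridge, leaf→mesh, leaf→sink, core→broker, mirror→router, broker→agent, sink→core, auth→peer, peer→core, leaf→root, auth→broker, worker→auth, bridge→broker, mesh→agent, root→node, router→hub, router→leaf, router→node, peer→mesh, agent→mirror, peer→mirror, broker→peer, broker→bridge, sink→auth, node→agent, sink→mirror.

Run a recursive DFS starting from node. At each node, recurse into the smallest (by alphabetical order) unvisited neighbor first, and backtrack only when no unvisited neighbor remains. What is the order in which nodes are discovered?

node agent mirror auth broker bridge mesh peer core leaf ingest root sink router hub worker

Visit node
node → agent
agent → mirror
mirror → auth
auth → broker
broker → bridge
broker → mesh
mesh → peer
peer → core
auth → leaf
leaf → ingest
leaf → root
leaf → sink
mirror → router
router → hub
node → worker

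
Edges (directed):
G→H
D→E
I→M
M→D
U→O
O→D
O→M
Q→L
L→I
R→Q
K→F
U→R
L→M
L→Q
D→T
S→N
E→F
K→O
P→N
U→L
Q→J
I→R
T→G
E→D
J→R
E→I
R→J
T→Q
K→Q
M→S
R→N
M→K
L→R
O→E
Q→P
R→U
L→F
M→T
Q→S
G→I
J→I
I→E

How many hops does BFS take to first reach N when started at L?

Level 0: L
Level 1: F, I, M, Q, R
Level 2: D, E, J, K, N, P, S, T, U
Level 3: G, O
Level 4: H
N first appears at level 2.

2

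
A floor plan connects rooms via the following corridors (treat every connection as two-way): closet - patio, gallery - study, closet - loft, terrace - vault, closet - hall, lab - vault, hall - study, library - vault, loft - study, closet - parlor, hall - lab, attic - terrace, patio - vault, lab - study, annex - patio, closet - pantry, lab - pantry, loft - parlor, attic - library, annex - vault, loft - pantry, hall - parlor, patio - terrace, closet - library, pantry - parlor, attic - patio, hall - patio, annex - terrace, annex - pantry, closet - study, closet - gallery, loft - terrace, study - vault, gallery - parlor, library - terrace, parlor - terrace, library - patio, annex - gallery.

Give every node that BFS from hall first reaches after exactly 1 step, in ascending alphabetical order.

Level 0: hall
Level 1: closet, lab, parlor, patio, study
Level 2: annex, attic, gallery, library, loft, pantry, terrace, vault

closet, lab, parlor, patio, study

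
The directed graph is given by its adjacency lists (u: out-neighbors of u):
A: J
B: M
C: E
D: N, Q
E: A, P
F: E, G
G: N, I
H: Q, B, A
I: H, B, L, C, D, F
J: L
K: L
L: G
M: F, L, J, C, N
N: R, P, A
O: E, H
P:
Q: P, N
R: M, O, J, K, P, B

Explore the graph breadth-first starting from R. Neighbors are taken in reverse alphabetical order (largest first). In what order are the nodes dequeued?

R -> P -> O -> M -> K -> J -> B -> H -> E -> N -> L -> F -> C -> Q -> A -> G -> I -> D

Visit R; enqueue P, O, M, K, J, B → queue [P, O, M, K, J, B]
Visit P → queue [O, M, K, J, B]
Visit O; enqueue H, E → queue [M, K, J, B, H, E]
Visit M; enqueue N, L, F, C → queue [K, J, B, H, E, N, L, F, C]
Visit K → queue [J, B, H, E, N, L, F, C]
Visit J → queue [B, H, E, N, L, F, C]
Visit B → queue [H, E, N, L, F, C]
Visit H; enqueue Q, A → queue [E, N, L, F, C, Q, A]
Visit E → queue [N, L, F, C, Q, A]
Visit N → queue [L, F, C, Q, A]
Visit L; enqueue G → queue [F, C, Q, A, G]
Visit F → queue [C, Q, A, G]
Visit C → queue [Q, A, G]
Visit Q → queue [A, G]
Visit A → queue [G]
Visit G; enqueue I → queue [I]
Visit I; enqueue D → queue [D]
Visit D → queue []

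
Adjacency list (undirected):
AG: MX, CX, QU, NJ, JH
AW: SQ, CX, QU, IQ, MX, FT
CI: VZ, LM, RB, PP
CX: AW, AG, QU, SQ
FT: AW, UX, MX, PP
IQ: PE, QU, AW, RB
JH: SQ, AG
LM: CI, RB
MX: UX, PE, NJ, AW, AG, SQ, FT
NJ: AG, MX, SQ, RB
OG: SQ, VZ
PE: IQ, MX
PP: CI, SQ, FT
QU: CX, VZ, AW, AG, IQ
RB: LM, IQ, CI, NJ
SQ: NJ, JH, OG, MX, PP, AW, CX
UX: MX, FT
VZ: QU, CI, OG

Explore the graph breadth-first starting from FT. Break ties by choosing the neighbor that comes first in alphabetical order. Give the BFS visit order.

Visit FT; enqueue AW, MX, PP, UX → queue [AW, MX, PP, UX]
Visit AW; enqueue CX, IQ, QU, SQ → queue [MX, PP, UX, CX, IQ, QU, SQ]
Visit MX; enqueue AG, NJ, PE → queue [PP, UX, CX, IQ, QU, SQ, AG, NJ, PE]
Visit PP; enqueue CI → queue [UX, CX, IQ, QU, SQ, AG, NJ, PE, CI]
Visit UX → queue [CX, IQ, QU, SQ, AG, NJ, PE, CI]
Visit CX → queue [IQ, QU, SQ, AG, NJ, PE, CI]
Visit IQ; enqueue RB → queue [QU, SQ, AG, NJ, PE, CI, RB]
Visit QU; enqueue VZ → queue [SQ, AG, NJ, PE, CI, RB, VZ]
Visit SQ; enqueue JH, OG → queue [AG, NJ, PE, CI, RB, VZ, JH, OG]
Visit AG → queue [NJ, PE, CI, RB, VZ, JH, OG]
Visit NJ → queue [PE, CI, RB, VZ, JH, OG]
Visit PE → queue [CI, RB, VZ, JH, OG]
Visit CI; enqueue LM → queue [RB, VZ, JH, OG, LM]
Visit RB → queue [VZ, JH, OG, LM]
Visit VZ → queue [JH, OG, LM]
Visit JH → queue [OG, LM]
Visit OG → queue [LM]
Visit LM → queue []

FT, AW, MX, PP, UX, CX, IQ, QU, SQ, AG, NJ, PE, CI, RB, VZ, JH, OG, LM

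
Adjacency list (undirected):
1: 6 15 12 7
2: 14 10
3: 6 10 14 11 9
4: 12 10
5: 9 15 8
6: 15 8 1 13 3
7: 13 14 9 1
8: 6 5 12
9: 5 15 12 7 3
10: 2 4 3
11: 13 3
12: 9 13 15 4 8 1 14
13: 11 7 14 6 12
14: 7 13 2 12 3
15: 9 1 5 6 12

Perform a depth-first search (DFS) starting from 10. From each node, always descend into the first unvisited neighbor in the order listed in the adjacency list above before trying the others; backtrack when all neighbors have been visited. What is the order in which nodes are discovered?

Visit 10
10 → 2
2 → 14
14 → 7
7 → 13
13 → 11
11 → 3
3 → 6
6 → 15
15 → 9
9 → 5
5 → 8
8 → 12
12 → 4
12 → 1

10 -> 2 -> 14 -> 7 -> 13 -> 11 -> 3 -> 6 -> 15 -> 9 -> 5 -> 8 -> 12 -> 4 -> 1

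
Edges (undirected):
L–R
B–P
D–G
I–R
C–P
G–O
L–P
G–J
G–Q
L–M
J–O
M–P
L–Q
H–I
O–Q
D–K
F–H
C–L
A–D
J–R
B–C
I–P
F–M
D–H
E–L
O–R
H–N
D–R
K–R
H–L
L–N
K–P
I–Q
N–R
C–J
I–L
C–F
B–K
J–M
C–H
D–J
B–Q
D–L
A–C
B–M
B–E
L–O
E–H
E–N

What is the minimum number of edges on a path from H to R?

2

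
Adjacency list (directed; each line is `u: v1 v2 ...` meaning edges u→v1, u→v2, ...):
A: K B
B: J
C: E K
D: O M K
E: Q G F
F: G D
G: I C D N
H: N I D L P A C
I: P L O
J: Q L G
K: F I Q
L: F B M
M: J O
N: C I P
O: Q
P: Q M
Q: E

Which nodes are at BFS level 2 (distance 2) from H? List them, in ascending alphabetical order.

B, E, F, K, M, O, Q

Level 0: H
Level 1: A, C, D, I, L, N, P
Level 2: B, E, F, K, M, O, Q
Level 3: G, J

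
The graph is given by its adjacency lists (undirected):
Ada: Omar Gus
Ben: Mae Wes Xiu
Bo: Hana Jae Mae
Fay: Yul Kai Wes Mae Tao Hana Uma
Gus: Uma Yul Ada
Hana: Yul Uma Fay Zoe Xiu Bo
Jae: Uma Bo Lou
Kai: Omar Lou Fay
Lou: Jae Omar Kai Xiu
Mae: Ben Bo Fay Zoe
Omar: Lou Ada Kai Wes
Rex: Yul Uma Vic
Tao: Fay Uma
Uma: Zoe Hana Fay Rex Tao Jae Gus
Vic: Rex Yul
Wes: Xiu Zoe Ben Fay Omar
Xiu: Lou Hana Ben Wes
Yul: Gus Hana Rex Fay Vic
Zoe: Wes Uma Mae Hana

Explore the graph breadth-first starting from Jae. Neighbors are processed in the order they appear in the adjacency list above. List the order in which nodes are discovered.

Jae, Uma, Bo, Lou, Zoe, Hana, Fay, Rex, Tao, Gus, Mae, Omar, Kai, Xiu, Wes, Yul, Vic, Ada, Ben

Visit Jae; enqueue Uma, Bo, Lou → queue [Uma, Bo, Lou]
Visit Uma; enqueue Zoe, Hana, Fay, Rex, Tao, Gus → queue [Bo, Lou, Zoe, Hana, Fay, Rex, Tao, Gus]
Visit Bo; enqueue Mae → queue [Lou, Zoe, Hana, Fay, Rex, Tao, Gus, Mae]
Visit Lou; enqueue Omar, Kai, Xiu → queue [Zoe, Hana, Fay, Rex, Tao, Gus, Mae, Omar, Kai, Xiu]
Visit Zoe; enqueue Wes → queue [Hana, Fay, Rex, Tao, Gus, Mae, Omar, Kai, Xiu, Wes]
Visit Hana; enqueue Yul → queue [Fay, Rex, Tao, Gus, Mae, Omar, Kai, Xiu, Wes, Yul]
Visit Fay → queue [Rex, Tao, Gus, Mae, Omar, Kai, Xiu, Wes, Yul]
Visit Rex; enqueue Vic → queue [Tao, Gus, Mae, Omar, Kai, Xiu, Wes, Yul, Vic]
Visit Tao → queue [Gus, Mae, Omar, Kai, Xiu, Wes, Yul, Vic]
Visit Gus; enqueue Ada → queue [Mae, Omar, Kai, Xiu, Wes, Yul, Vic, Ada]
Visit Mae; enqueue Ben → queue [Omar, Kai, Xiu, Wes, Yul, Vic, Ada, Ben]
Visit Omar → queue [Kai, Xiu, Wes, Yul, Vic, Ada, Ben]
Visit Kai → queue [Xiu, Wes, Yul, Vic, Ada, Ben]
Visit Xiu → queue [Wes, Yul, Vic, Ada, Ben]
Visit Wes → queue [Yul, Vic, Ada, Ben]
Visit Yul → queue [Vic, Ada, Ben]
Visit Vic → queue [Ada, Ben]
Visit Ada → queue [Ben]
Visit Ben → queue []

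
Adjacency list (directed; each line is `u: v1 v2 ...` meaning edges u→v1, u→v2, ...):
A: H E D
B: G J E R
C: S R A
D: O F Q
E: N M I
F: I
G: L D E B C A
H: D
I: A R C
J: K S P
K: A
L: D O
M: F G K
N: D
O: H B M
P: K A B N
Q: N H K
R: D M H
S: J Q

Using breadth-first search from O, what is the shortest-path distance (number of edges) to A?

3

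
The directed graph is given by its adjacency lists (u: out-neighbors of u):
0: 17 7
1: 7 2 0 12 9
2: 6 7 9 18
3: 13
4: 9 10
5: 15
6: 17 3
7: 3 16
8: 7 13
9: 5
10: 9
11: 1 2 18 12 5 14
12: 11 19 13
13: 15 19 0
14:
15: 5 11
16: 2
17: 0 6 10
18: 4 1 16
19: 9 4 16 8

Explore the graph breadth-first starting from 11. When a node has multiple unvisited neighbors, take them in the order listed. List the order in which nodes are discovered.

11 1 2 18 12 5 14 7 0 9 6 4 16 19 13 15 3 17 10 8

Visit 11; enqueue 1, 2, 18, 12, 5, 14 → queue [1, 2, 18, 12, 5, 14]
Visit 1; enqueue 7, 0, 9 → queue [2, 18, 12, 5, 14, 7, 0, 9]
Visit 2; enqueue 6 → queue [18, 12, 5, 14, 7, 0, 9, 6]
Visit 18; enqueue 4, 16 → queue [12, 5, 14, 7, 0, 9, 6, 4, 16]
Visit 12; enqueue 19, 13 → queue [5, 14, 7, 0, 9, 6, 4, 16, 19, 13]
Visit 5; enqueue 15 → queue [14, 7, 0, 9, 6, 4, 16, 19, 13, 15]
Visit 14 → queue [7, 0, 9, 6, 4, 16, 19, 13, 15]
Visit 7; enqueue 3 → queue [0, 9, 6, 4, 16, 19, 13, 15, 3]
Visit 0; enqueue 17 → queue [9, 6, 4, 16, 19, 13, 15, 3, 17]
Visit 9 → queue [6, 4, 16, 19, 13, 15, 3, 17]
Visit 6 → queue [4, 16, 19, 13, 15, 3, 17]
Visit 4; enqueue 10 → queue [16, 19, 13, 15, 3, 17, 10]
Visit 16 → queue [19, 13, 15, 3, 17, 10]
Visit 19; enqueue 8 → queue [13, 15, 3, 17, 10, 8]
Visit 13 → queue [15, 3, 17, 10, 8]
Visit 15 → queue [3, 17, 10, 8]
Visit 3 → queue [17, 10, 8]
Visit 17 → queue [10, 8]
Visit 10 → queue [8]
Visit 8 → queue []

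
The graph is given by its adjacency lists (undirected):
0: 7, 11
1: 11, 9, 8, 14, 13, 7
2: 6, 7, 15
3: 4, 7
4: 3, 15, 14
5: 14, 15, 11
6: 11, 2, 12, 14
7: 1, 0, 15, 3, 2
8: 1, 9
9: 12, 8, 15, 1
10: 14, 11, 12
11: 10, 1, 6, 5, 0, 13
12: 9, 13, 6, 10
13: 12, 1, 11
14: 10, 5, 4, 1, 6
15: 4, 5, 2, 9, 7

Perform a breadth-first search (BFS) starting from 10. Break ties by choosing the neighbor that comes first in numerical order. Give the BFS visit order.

10 -> 11 -> 12 -> 14 -> 0 -> 1 -> 5 -> 6 -> 13 -> 9 -> 4 -> 7 -> 8 -> 15 -> 2 -> 3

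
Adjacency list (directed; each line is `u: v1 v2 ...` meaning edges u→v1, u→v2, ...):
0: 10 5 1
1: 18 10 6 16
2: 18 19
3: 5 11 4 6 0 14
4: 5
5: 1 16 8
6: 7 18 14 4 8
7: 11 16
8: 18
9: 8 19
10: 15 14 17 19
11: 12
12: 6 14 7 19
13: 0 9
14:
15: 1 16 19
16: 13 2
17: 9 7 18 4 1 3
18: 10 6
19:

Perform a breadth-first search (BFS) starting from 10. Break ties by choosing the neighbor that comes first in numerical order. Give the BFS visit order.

Visit 10; enqueue 14, 15, 17, 19 → queue [14, 15, 17, 19]
Visit 14 → queue [15, 17, 19]
Visit 15; enqueue 1, 16 → queue [17, 19, 1, 16]
Visit 17; enqueue 3, 4, 7, 9, 18 → queue [19, 1, 16, 3, 4, 7, 9, 18]
Visit 19 → queue [1, 16, 3, 4, 7, 9, 18]
Visit 1; enqueue 6 → queue [16, 3, 4, 7, 9, 18, 6]
Visit 16; enqueue 2, 13 → queue [3, 4, 7, 9, 18, 6, 2, 13]
Visit 3; enqueue 0, 5, 11 → queue [4, 7, 9, 18, 6, 2, 13, 0, 5, 11]
Visit 4 → queue [7, 9, 18, 6, 2, 13, 0, 5, 11]
Visit 7 → queue [9, 18, 6, 2, 13, 0, 5, 11]
Visit 9; enqueue 8 → queue [18, 6, 2, 13, 0, 5, 11, 8]
Visit 18 → queue [6, 2, 13, 0, 5, 11, 8]
Visit 6 → queue [2, 13, 0, 5, 11, 8]
Visit 2 → queue [13, 0, 5, 11, 8]
Visit 13 → queue [0, 5, 11, 8]
Visit 0 → queue [5, 11, 8]
Visit 5 → queue [11, 8]
Visit 11; enqueue 12 → queue [8, 12]
Visit 8 → queue [12]
Visit 12 → queue []

10, 14, 15, 17, 19, 1, 16, 3, 4, 7, 9, 18, 6, 2, 13, 0, 5, 11, 8, 12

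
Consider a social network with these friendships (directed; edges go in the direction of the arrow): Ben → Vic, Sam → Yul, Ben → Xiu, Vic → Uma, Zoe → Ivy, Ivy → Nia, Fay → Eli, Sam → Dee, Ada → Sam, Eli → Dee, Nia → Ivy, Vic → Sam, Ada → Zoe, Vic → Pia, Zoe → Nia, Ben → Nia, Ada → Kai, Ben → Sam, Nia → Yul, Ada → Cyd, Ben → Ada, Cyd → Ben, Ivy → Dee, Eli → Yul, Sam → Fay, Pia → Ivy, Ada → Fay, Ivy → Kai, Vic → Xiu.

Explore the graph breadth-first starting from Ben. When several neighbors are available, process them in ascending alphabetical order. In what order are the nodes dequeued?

Ben, Ada, Nia, Sam, Vic, Xiu, Cyd, Fay, Kai, Zoe, Ivy, Yul, Dee, Pia, Uma, Eli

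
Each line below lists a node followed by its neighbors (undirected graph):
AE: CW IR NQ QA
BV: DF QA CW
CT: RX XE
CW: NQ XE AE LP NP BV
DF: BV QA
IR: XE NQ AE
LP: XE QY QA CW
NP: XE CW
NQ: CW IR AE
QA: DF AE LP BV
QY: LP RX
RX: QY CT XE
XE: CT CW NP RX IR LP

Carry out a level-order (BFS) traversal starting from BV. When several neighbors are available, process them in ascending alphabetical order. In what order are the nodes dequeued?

BV CW DF QA AE LP NP NQ XE IR QY CT RX

Visit BV; enqueue CW, DF, QA → queue [CW, DF, QA]
Visit CW; enqueue AE, LP, NP, NQ, XE → queue [DF, QA, AE, LP, NP, NQ, XE]
Visit DF → queue [QA, AE, LP, NP, NQ, XE]
Visit QA → queue [AE, LP, NP, NQ, XE]
Visit AE; enqueue IR → queue [LP, NP, NQ, XE, IR]
Visit LP; enqueue QY → queue [NP, NQ, XE, IR, QY]
Visit NP → queue [NQ, XE, IR, QY]
Visit NQ → queue [XE, IR, QY]
Visit XE; enqueue CT, RX → queue [IR, QY, CT, RX]
Visit IR → queue [QY, CT, RX]
Visit QY → queue [CT, RX]
Visit CT → queue [RX]
Visit RX → queue []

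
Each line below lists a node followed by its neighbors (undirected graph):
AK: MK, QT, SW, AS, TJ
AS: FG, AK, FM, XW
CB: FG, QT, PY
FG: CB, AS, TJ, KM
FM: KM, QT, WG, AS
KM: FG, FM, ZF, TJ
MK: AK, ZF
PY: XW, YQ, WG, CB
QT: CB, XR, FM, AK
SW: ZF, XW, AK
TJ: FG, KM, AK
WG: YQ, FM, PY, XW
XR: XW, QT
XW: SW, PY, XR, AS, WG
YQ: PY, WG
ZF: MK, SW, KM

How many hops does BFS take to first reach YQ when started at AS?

3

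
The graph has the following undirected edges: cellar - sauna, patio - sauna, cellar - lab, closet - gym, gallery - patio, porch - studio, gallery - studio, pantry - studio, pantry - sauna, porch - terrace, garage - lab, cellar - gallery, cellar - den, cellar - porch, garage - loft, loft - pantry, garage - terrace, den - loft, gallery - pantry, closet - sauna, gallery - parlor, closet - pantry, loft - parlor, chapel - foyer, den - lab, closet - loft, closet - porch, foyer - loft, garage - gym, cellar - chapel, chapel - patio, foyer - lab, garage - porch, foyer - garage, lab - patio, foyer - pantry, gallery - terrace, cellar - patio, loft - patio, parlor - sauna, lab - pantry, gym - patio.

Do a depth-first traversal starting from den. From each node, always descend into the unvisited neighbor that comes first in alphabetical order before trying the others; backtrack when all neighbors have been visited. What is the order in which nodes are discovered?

Visit den
den → cellar
cellar → chapel
chapel → foyer
foyer → garage
garage → gym
gym → closet
closet → loft
loft → pantry
pantry → gallery
gallery → parlor
parlor → sauna
sauna → patio
patio → lab
gallery → studio
studio → porch
porch → terrace

den → cellar → chapel → foyer → garage → gym → closet → loft → pantry → gallery → parlor → sauna → patio → lab → studio → porch → terrace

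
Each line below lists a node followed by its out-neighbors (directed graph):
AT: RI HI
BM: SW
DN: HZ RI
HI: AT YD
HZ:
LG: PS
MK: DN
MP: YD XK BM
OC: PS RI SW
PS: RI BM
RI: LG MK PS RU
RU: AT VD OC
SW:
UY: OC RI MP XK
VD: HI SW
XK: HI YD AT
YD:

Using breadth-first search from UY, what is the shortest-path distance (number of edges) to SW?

2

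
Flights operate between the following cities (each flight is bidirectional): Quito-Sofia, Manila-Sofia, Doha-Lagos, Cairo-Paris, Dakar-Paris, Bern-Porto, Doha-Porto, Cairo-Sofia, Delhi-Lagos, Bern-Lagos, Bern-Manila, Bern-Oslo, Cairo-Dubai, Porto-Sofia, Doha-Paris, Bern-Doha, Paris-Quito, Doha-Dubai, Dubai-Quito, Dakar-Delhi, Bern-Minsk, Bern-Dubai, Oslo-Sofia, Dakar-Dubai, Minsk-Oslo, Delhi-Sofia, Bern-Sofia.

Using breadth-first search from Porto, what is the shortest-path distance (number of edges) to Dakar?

Level 0: Porto
Level 1: Bern, Doha, Sofia
Level 2: Cairo, Delhi, Dubai, Lagos, Manila, Minsk, Oslo, Paris, Quito
Level 3: Dakar
Dakar first appears at level 3.

3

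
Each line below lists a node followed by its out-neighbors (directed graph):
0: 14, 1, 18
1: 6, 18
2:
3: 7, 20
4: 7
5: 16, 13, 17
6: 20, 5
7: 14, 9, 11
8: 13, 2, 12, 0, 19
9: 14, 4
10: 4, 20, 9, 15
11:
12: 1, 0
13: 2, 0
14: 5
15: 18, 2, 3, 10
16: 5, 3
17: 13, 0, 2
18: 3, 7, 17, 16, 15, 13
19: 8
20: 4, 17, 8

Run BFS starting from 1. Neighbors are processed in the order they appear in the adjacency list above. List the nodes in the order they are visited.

1 6 18 20 5 3 7 17 16 15 13 4 8 14 9 11 0 2 10 12 19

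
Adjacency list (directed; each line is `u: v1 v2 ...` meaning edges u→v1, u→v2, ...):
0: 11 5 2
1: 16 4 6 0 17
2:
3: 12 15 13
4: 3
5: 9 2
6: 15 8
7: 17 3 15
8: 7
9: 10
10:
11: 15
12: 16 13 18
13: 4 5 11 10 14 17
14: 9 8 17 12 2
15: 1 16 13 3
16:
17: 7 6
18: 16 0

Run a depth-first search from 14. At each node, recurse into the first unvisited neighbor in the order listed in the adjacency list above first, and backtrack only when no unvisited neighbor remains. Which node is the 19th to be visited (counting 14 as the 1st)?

Visit 14
14 → 9
9 → 10
14 → 8
8 → 7
7 → 17
17 → 6
6 → 15
15 → 1
1 → 16
1 → 4
4 → 3
3 → 12
12 → 13
13 → 5
5 → 2
13 → 11
12 → 18
18 → 0

Visit order: 14, 9, 10, 8, 7, 17, 6, 15, 1, 16, 4, 3, 12, 13, 5, 2, 11, 18, 0

0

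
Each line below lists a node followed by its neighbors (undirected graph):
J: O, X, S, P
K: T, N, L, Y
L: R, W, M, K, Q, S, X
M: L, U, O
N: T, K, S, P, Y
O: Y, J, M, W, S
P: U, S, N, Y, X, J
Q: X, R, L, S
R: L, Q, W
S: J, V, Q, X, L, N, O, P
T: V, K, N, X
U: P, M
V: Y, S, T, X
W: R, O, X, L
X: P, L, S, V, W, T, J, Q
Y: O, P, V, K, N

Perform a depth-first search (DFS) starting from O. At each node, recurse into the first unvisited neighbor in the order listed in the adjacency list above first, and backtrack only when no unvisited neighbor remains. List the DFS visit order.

Visit O
O → Y
Y → P
P → U
U → M
M → L
L → R
R → Q
Q → X
X → S
S → J
S → V
V → T
T → K
K → N
X → W

O Y P U M L R Q X S J V T K N W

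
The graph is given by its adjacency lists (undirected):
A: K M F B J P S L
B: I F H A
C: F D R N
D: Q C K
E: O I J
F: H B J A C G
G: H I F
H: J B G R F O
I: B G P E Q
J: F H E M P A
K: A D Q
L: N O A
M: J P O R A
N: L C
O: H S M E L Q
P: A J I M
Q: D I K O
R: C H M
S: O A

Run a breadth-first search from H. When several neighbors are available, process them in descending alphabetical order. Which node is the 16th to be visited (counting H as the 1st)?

I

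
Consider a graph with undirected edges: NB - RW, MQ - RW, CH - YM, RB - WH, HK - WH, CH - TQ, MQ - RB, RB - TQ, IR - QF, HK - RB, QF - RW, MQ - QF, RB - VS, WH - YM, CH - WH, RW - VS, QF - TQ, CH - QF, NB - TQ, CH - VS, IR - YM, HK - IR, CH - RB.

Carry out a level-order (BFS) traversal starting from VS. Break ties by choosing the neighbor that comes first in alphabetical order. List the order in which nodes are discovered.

VS → CH → RB → RW → QF → TQ → WH → YM → HK → MQ → NB → IR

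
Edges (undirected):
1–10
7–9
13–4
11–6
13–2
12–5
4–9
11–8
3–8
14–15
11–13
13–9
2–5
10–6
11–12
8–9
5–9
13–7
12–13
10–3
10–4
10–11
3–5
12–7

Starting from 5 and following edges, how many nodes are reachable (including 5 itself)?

13

BFS from 5 visits: 5, 2, 3, 9, 12, 13, 8, 10, 4, 7, 11, 1, 6
Reachable nodes: 13 of 15 total.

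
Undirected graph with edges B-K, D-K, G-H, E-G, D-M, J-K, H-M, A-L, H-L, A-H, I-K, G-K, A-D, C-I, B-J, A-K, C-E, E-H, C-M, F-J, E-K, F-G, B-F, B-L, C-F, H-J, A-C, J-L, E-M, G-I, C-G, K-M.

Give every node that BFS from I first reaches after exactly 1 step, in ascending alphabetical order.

C, G, K

Level 0: I
Level 1: C, G, K
Level 2: A, B, D, E, F, H, J, M
Level 3: L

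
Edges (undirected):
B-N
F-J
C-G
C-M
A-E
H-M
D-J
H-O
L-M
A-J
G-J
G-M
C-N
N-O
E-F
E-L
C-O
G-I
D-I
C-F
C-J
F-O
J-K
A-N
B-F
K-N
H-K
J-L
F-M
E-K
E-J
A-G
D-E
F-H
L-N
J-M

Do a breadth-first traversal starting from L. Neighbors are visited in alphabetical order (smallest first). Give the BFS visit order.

L E J M N A D F K C G H B O I

Visit L; enqueue E, J, M, N → queue [E, J, M, N]
Visit E; enqueue A, D, F, K → queue [J, M, N, A, D, F, K]
Visit J; enqueue C, G → queue [M, N, A, D, F, K, C, G]
Visit M; enqueue H → queue [N, A, D, F, K, C, G, H]
Visit N; enqueue B, O → queue [A, D, F, K, C, G, H, B, O]
Visit A → queue [D, F, K, C, G, H, B, O]
Visit D; enqueue I → queue [F, K, C, G, H, B, O, I]
Visit F → queue [K, C, G, H, B, O, I]
Visit K → queue [C, G, H, B, O, I]
Visit C → queue [G, H, B, O, I]
Visit G → queue [H, B, O, I]
Visit H → queue [B, O, I]
Visit B → queue [O, I]
Visit O → queue [I]
Visit I → queue []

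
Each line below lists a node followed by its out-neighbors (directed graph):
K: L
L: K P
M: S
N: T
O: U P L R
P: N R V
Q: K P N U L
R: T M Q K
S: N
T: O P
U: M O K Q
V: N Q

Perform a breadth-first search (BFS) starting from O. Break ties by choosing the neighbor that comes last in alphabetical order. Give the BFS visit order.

O, U, R, P, L, Q, M, K, T, V, N, S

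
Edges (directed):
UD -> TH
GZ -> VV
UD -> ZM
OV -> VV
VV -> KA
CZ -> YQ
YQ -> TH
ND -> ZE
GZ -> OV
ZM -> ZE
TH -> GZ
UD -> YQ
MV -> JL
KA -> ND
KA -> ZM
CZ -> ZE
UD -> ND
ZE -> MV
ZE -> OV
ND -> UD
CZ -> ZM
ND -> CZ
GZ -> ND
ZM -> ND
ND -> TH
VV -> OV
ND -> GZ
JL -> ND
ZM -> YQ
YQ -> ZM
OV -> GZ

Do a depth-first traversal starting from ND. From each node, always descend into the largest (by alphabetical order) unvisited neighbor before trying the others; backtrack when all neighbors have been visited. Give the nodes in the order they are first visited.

Visit ND
ND → ZE
ZE → OV
OV → VV
VV → KA
KA → ZM
ZM → YQ
YQ → TH
TH → GZ
ZE → MV
MV → JL
ND → UD
ND → CZ

ND -> ZE -> OV -> VV -> KA -> ZM -> YQ -> TH -> GZ -> MV -> JL -> UD -> CZ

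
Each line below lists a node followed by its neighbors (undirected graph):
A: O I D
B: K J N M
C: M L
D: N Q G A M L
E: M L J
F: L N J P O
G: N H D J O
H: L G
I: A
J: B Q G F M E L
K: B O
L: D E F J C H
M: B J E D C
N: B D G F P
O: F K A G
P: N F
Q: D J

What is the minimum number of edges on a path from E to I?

4

Level 0: E
Level 1: J, L, M
Level 2: B, C, D, F, G, H, Q
Level 3: A, K, N, O, P
Level 4: I
I first appears at level 4.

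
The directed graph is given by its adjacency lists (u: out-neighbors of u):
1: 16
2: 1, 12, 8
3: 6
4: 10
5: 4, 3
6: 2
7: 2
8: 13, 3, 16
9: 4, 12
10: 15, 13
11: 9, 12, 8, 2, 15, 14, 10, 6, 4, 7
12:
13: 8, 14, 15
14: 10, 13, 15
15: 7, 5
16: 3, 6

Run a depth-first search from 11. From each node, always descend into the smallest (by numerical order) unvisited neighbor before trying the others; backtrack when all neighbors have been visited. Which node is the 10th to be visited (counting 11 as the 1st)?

Visit 11
11 → 2
2 → 1
1 → 16
16 → 3
3 → 6
2 → 8
8 → 13
13 → 14
14 → 10
10 → 15
15 → 5
5 → 4
15 → 7
2 → 12
11 → 9

Visit order: 11, 2, 1, 16, 3, 6, 8, 13, 14, 10, 15, 5, 4, 7, 12, 9

10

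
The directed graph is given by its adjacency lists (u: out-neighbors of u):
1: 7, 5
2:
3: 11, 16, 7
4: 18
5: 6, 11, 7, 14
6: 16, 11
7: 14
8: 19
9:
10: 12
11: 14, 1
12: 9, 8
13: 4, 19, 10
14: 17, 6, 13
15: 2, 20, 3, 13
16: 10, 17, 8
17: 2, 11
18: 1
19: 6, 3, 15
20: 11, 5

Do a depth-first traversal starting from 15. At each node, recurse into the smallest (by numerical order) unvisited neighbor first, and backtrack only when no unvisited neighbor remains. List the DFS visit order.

15, 2, 3, 7, 14, 6, 11, 1, 5, 16, 8, 19, 10, 12, 9, 17, 13, 4, 18, 20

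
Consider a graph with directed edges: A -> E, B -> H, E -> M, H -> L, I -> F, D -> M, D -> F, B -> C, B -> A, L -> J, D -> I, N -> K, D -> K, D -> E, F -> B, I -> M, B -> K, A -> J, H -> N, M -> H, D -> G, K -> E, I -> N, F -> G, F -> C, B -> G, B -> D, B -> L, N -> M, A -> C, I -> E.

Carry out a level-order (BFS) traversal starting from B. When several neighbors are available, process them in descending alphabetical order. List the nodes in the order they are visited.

B, L, K, H, G, D, C, A, J, E, N, M, I, F

Visit B; enqueue L, K, H, G, D, C, A → queue [L, K, H, G, D, C, A]
Visit L; enqueue J → queue [K, H, G, D, C, A, J]
Visit K; enqueue E → queue [H, G, D, C, A, J, E]
Visit H; enqueue N → queue [G, D, C, A, J, E, N]
Visit G → queue [D, C, A, J, E, N]
Visit D; enqueue M, I, F → queue [C, A, J, E, N, M, I, F]
Visit C → queue [A, J, E, N, M, I, F]
Visit A → queue [J, E, N, M, I, F]
Visit J → queue [E, N, M, I, F]
Visit E → queue [N, M, I, F]
Visit N → queue [M, I, F]
Visit M → queue [I, F]
Visit I → queue [F]
Visit F → queue []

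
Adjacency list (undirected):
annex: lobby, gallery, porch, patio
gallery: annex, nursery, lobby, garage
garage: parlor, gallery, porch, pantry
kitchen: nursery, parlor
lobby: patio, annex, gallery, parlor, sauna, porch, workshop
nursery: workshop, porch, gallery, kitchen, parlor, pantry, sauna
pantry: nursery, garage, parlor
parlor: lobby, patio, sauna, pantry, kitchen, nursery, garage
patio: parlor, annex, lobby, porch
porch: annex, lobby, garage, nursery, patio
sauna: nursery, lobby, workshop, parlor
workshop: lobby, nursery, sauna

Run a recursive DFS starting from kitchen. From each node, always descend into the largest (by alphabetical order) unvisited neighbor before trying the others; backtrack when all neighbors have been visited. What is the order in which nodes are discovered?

Visit kitchen
kitchen → parlor
parlor → sauna
sauna → workshop
workshop → nursery
nursery → porch
porch → patio
patio → lobby
lobby → gallery
gallery → garage
garage → pantry
gallery → annex

kitchen parlor sauna workshop nursery porch patio lobby gallery garage pantry annex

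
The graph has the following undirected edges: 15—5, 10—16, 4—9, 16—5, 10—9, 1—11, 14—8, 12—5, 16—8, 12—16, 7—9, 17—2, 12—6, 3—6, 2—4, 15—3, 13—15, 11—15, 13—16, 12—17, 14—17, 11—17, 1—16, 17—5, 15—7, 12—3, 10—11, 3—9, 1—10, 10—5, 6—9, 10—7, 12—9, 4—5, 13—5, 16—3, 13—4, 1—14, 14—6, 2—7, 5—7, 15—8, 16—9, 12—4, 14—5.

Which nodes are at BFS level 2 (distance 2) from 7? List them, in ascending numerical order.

1, 3, 4, 6, 8, 11, 12, 13, 14, 16, 17

Level 0: 7
Level 1: 2, 5, 9, 10, 15
Level 2: 1, 3, 4, 6, 8, 11, 12, 13, 14, 16, 17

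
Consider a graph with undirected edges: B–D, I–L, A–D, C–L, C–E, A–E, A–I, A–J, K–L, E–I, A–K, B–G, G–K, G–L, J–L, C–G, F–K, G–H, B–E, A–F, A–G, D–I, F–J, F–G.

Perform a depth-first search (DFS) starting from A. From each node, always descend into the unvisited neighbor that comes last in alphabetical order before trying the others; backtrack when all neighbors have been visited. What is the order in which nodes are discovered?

A, K, L, J, F, G, H, C, E, I, D, B

Visit A
A → K
K → L
L → J
J → F
F → G
G → H
G → C
C → E
E → I
I → D
D → B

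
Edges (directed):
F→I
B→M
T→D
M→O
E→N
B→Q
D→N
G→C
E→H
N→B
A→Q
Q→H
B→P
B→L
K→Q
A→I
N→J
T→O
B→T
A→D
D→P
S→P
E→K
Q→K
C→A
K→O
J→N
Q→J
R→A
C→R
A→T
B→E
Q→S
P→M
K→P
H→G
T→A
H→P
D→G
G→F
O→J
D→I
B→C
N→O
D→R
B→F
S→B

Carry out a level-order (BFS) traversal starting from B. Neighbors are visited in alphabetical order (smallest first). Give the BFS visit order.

B -> C -> E -> F -> L -> M -> P -> Q -> T -> A -> R -> H -> K -> N -> I -> O -> J -> S -> D -> G

Visit B; enqueue C, E, F, L, M, P, Q, T → queue [C, E, F, L, M, P, Q, T]
Visit C; enqueue A, R → queue [E, F, L, M, P, Q, T, A, R]
Visit E; enqueue H, K, N → queue [F, L, M, P, Q, T, A, R, H, K, N]
Visit F; enqueue I → queue [L, M, P, Q, T, A, R, H, K, N, I]
Visit L → queue [M, P, Q, T, A, R, H, K, N, I]
Visit M; enqueue O → queue [P, Q, T, A, R, H, K, N, I, O]
Visit P → queue [Q, T, A, R, H, K, N, I, O]
Visit Q; enqueue J, S → queue [T, A, R, H, K, N, I, O, J, S]
Visit T; enqueue D → queue [A, R, H, K, N, I, O, J, S, D]
Visit A → queue [R, H, K, N, I, O, J, S, D]
Visit R → queue [H, K, N, I, O, J, S, D]
Visit H; enqueue G → queue [K, N, I, O, J, S, D, G]
Visit K → queue [N, I, O, J, S, D, G]
Visit N → queue [I, O, J, S, D, G]
Visit I → queue [O, J, S, D, G]
Visit O → queue [J, S, D, G]
Visit J → queue [S, D, G]
Visit S → queue [D, G]
Visit D → queue [G]
Visit G → queue []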